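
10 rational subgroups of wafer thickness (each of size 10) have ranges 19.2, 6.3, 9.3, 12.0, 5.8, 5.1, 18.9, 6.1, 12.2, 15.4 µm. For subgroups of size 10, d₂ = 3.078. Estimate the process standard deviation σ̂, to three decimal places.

3.583

R̄ = (19.2 + 6.3 + 9.3 + 12.0 + 5.8 + 5.1 + 18.9 + 6.1 + 12.2 + 15.4) / 10 = 11.0300
σ̂ = R̄ / d₂ = 11.0300 / 3.078 = 3.5835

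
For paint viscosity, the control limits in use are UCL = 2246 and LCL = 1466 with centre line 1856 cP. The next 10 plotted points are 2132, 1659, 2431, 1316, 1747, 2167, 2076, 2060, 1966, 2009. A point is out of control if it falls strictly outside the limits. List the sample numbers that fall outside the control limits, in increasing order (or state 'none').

Compare each point to [1466, 2246]: sample 3 = 2431 > UCL; sample 4 = 1316 < LCL.

3, 4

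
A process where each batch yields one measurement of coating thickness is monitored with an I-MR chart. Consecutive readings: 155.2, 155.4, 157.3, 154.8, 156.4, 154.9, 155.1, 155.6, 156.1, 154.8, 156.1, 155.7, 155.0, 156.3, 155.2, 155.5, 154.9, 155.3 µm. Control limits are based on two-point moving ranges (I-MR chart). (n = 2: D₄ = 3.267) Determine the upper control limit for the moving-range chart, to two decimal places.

3.13

Moving ranges: 0.2, 1.9, 2.5, 1.6, 1.5, 0.2, 0.5, 0.5, 1.3, 1.3, 0.4, 0.7, 1.3, 1.1, 0.3, 0.6, 0.4; M̄R̄ = 16.3000 / 17 = 0.9588
UCL_MR = D₄·M̄R̄ = 3.267 × 0.9588 = 3.1325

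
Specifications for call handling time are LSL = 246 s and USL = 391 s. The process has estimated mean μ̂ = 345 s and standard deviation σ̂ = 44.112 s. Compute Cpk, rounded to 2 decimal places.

Cpu = (USL − μ̂) / (3σ̂) = (391 − 345) / (3 × 44.112) = 0.3476; Cpl = (μ̂ − LSL) / (3σ̂) = (345 − 246) / (3 × 44.112) = 0.7481; Cpk = min(Cpu, Cpl) = 0.3476

0.35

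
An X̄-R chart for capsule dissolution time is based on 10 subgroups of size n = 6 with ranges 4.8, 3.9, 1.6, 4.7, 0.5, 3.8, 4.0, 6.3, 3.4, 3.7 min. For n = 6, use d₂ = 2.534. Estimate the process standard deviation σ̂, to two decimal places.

R̄ = (4.8 + 3.9 + 1.6 + 4.7 + 0.5 + 3.8 + 4.0 + 6.3 + 3.4 + 3.7) / 10 = 3.6700
σ̂ = R̄ / d₂ = 3.6700 / 2.534 = 1.4483

1.45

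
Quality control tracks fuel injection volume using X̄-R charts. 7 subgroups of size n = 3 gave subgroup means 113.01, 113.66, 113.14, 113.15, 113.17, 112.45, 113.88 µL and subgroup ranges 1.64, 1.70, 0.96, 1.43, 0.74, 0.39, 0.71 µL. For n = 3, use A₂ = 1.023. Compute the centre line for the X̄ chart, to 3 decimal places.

113.209

X̄̄ = (113.01 + 113.66 + 113.14 + 113.15 + 113.17 + 112.45 + 113.88) / 7 = 792.4600 / 7 = 113.2086
CL = X̄̄ = 113.2086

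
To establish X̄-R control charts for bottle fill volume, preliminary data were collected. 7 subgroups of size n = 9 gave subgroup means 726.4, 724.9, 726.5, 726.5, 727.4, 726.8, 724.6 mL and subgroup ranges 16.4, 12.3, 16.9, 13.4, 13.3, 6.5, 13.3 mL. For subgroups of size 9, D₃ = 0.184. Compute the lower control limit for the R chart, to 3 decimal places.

2.421

R̄ = (16.4 + 12.3 + 16.9 + 13.4 + 13.3 + 6.5 + 13.3) / 7 = 92.1000 / 7 = 13.1571
LCL_R = D₃·R̄ = 0.184 × 13.1571 = 2.4209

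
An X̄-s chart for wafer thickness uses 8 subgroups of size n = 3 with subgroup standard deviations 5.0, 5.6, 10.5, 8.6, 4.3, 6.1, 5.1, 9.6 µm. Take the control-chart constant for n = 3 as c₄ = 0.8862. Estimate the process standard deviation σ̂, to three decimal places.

s̄ = (5.0 + 5.6 + 10.5 + 8.6 + 4.3 + 6.1 + 5.1 + 9.6) / 8 = 6.8500
σ̂ = s̄ / c₄ = 6.8500 / 0.8862 = 7.7296

7.730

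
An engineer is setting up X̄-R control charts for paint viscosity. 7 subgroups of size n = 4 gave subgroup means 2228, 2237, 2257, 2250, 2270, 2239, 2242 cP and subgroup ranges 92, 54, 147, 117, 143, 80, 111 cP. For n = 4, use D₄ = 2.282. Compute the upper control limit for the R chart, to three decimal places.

242.544

R̄ = (92 + 54 + 147 + 117 + 143 + 80 + 111) / 7 = 744.0000 / 7 = 106.2857
UCL_R = D₄·R̄ = 2.282 × 106.2857 = 242.5440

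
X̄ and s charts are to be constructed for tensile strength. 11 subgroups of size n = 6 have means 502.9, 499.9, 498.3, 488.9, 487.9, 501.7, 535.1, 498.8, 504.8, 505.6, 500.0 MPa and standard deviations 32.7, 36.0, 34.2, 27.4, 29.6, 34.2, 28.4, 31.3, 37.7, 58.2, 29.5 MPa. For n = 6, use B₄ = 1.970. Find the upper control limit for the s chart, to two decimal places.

s̄ = (32.7 + 36.0 + 34.2 + 27.4 + 29.6 + 34.2 + 28.4 + 31.3 + 37.7 + 58.2 + 29.5) / 11 = 34.4727
UCL_s = B₄·s̄ = 1.970 × 34.4727 = 67.9113

67.91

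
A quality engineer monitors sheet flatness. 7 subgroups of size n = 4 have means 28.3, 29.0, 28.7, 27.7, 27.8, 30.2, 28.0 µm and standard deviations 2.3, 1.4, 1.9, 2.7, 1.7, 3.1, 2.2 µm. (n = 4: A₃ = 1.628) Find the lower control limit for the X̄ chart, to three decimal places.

X̄̄ = (28.3 + 29.0 + 28.7 + 27.7 + 27.8 + 30.2 + 28.0) / 7 = 28.5286
s̄ = (2.3 + 1.4 + 1.9 + 2.7 + 1.7 + 3.1 + 2.2) / 7 = 2.1857
LCL = X̄̄ − A₃·s̄ = 28.5286 − 1.628 × 2.1857 = 24.9702

24.970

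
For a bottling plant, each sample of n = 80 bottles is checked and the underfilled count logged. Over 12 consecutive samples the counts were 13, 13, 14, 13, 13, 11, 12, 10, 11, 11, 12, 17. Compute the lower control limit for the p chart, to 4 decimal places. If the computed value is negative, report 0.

0.0345

p̄ = Σdᵢ / (k·n) = 150 / (12 × 80) = 0.15625
LCL = p̄ − 3·√(p̄(1−p̄)/n) = 0.15625 − 3 × 0.04059 = 0.03447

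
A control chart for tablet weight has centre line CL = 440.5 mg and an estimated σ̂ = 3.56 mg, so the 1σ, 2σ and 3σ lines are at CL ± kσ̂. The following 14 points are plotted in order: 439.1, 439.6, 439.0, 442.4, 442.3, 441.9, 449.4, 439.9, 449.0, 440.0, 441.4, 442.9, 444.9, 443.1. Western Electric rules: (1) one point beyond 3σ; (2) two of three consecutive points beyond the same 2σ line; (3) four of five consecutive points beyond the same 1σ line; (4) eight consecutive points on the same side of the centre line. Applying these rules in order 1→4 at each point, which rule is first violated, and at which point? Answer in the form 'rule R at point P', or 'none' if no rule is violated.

rule 2 at point 9

Zone of each point (C = within 1σ̂, B = 1σ̂–2σ̂, A = 2σ̂–3σ̂, * = beyond 3σ̂; sign = side of CL): 1:-C, 2:-C, 3:-C, 4:+C, 5:+C, 6:+C, 7:+A, 8:-C, 9:+A, 10:-C, 11:+C, 12:+C, 13:+B, 14:+C
Rule 2 (two of three consecutive points beyond the same 2σ limit) is satisfied at point 9.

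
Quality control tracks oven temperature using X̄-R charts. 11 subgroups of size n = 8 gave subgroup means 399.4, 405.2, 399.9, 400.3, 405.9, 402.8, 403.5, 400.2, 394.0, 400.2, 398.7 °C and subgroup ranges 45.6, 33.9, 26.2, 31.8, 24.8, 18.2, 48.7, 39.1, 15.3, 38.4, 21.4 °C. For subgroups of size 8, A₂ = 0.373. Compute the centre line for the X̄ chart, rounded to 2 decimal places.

400.92

X̄̄ = (399.4 + 405.2 + 399.9 + 400.3 + 405.9 + 402.8 + 403.5 + 400.2 + 394.0 + 400.2 + 398.7) / 11 = 4410.1000 / 11 = 400.9182
CL = X̄̄ = 400.9182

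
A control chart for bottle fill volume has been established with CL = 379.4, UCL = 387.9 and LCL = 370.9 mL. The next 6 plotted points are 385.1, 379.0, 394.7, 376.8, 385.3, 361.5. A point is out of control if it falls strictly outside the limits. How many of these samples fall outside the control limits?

Compare each point to [370.9, 387.9]: sample 3 = 394.7 > UCL; sample 6 = 361.5 < LCL.

2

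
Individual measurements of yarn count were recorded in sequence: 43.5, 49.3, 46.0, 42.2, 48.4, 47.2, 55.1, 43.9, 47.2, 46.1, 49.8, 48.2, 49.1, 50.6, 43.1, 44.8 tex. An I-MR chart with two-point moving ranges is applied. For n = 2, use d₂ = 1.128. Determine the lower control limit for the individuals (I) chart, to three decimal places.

X̄ = (43.5 + 49.3 + 46.0 + 42.2 + 48.4 + 47.2 + 55.1 + 43.9 + 47.2 + 46.1 + 49.8 + 48.2 + 49.1 + 50.6 + 43.1 + 44.8) / 16 = 47.1562
Moving ranges: 5.8, 3.3, 3.8, 6.2, 1.2, 7.9, 11.2, 3.3, 1.1, 3.7, 1.6, 0.9, 1.5, 7.5, 1.7; M̄R̄ = 60.7000 / 15 = 4.0467
LCL = X̄ − 3·M̄R̄/d₂ = 47.1562 − 3 × 4.0467 / 1.128 = 36.3938

36.394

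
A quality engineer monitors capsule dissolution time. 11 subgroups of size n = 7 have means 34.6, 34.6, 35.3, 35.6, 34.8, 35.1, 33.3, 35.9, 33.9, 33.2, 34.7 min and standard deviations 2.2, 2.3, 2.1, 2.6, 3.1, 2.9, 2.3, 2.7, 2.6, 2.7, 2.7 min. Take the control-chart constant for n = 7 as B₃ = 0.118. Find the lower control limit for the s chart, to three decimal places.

0.303

s̄ = (2.2 + 2.3 + 2.1 + 2.6 + 3.1 + 2.9 + 2.3 + 2.7 + 2.6 + 2.7 + 2.7) / 11 = 2.5636
LCL_s = B₃·s̄ = 0.118 × 2.5636 = 0.3025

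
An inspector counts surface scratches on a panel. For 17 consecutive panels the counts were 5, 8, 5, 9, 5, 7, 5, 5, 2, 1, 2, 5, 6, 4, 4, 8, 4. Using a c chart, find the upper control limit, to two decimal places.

c̄ = (5 + 8 + 5 + 9 + 5 + 7 + 5 + 5 + 2 + 1 + 2 + 5 + 6 + 4 + 4 + 8 + 4) / 17 = 85 / 17 = 5.0000
UCL = c̄ + 3√c̄ = 5.0000 + 3 × √5.0000 = 5.0000 + 3 × 2.2361 = 11.7082

11.71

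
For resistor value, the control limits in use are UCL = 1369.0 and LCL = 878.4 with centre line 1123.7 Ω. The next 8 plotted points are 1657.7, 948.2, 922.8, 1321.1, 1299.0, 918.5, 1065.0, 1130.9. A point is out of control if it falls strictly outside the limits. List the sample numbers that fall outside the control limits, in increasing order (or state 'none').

1

Compare each point to [878.4, 1369.0]: sample 1 = 1657.7 > UCL.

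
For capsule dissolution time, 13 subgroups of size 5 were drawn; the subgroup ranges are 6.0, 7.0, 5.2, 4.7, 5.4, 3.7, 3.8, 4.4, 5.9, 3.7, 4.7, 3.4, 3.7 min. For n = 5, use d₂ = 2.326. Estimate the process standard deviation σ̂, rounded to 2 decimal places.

R̄ = (6.0 + 7.0 + 5.2 + 4.7 + 5.4 + 3.7 + 3.8 + 4.4 + 5.9 + 3.7 + 4.7 + 3.4 + 3.7) / 13 = 4.7385
σ̂ = R̄ / d₂ = 4.7385 / 2.326 = 2.0372

2.04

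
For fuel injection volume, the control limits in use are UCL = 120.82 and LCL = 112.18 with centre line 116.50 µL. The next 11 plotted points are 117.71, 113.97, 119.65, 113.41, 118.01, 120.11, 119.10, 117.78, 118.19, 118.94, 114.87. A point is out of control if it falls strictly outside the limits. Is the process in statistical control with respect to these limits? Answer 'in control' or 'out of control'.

in control

All 11 points lie within [112.18, 120.82].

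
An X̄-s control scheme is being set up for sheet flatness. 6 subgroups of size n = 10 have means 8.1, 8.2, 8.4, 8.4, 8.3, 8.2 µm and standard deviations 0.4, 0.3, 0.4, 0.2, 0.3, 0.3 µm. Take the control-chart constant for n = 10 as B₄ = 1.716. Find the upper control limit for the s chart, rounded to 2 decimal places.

s̄ = (0.4 + 0.3 + 0.4 + 0.2 + 0.3 + 0.3) / 6 = 0.3167
UCL_s = B₄·s̄ = 1.716 × 0.3167 = 0.5434

0.54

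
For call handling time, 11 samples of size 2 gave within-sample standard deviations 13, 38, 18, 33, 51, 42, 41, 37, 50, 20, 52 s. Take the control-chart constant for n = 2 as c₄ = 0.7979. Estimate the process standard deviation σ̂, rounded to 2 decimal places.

45.00

s̄ = (13 + 38 + 18 + 33 + 51 + 42 + 41 + 37 + 50 + 20 + 52) / 11 = 35.9091
σ̂ = s̄ / c₄ = 35.9091 / 0.7979 = 45.0045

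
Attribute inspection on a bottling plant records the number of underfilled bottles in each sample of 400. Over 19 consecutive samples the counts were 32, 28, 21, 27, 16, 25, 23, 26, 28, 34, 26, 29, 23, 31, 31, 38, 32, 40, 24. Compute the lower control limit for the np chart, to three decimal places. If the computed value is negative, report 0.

12.770

p̄ = Σdᵢ / (k·n) = 534 / (19 × 400) = 0.07026
LCL = np̄ − 3·√(np̄(1−p̄)) = 28.1053 − 3 × 5.1118 = 12.7699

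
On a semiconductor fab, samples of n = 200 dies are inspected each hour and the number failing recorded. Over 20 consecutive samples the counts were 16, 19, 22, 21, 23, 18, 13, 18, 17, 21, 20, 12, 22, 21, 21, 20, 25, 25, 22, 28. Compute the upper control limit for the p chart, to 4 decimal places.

p̄ = Σdᵢ / (k·n) = 404 / (20 × 200) = 0.10100
UCL = p̄ + 3·√(p̄(1−p̄)/n) = 0.10100 + 3 × √(0.10100×0.89900/200) = 0.10100 + 3 × 0.02131 = 0.16492

0.1649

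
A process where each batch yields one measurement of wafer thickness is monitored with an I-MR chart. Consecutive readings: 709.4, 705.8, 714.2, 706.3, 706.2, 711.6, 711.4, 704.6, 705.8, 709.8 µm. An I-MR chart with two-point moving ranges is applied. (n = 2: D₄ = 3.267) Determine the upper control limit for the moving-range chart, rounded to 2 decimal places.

Moving ranges: 3.6, 8.4, 7.9, 0.1, 5.4, 0.2, 6.8, 1.2, 4.0; M̄R̄ = 37.6000 / 9 = 4.1778
UCL_MR = D₄·M̄R̄ = 3.267 × 4.1778 = 13.6488

13.65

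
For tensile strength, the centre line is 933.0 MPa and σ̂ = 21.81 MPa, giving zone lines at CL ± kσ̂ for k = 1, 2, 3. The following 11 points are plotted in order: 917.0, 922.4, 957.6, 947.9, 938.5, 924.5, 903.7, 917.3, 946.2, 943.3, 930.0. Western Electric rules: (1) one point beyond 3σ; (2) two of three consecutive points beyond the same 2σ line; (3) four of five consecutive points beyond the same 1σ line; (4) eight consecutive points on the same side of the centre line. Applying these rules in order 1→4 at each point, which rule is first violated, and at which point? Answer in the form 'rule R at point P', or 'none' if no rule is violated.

none

Zone of each point (C = within 1σ̂, B = 1σ̂–2σ̂, A = 2σ̂–3σ̂, * = beyond 3σ̂; sign = side of CL): 1:-C, 2:-C, 3:+B, 4:+C, 5:+C, 6:-C, 7:-B, 8:-C, 9:+C, 10:+C, 11:-C
No rule fires across all 11 points.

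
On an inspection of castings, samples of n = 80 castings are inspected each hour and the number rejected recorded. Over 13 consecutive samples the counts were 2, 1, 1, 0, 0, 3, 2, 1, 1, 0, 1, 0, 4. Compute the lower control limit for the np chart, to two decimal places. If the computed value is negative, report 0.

0.00

p̄ = Σdᵢ / (k·n) = 16 / (13 × 80) = 0.01538
LCL = np̄ − 3·√(np̄(1−p̄)) = 1.2308 − 3 × 1.1008 = -2.0717 → 0 (negative, so LCL = 0)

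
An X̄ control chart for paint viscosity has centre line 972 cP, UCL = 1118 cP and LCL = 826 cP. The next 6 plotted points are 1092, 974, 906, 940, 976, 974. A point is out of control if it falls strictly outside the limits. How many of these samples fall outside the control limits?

All 6 points lie within [826, 1118].

0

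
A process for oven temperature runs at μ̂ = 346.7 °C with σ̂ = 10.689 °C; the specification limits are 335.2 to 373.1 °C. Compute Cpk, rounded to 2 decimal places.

Cpu = (USL − μ̂) / (3σ̂) = (373.1 − 346.7) / (3 × 10.689) = 0.8233; Cpl = (μ̂ − LSL) / (3σ̂) = (346.7 − 335.2) / (3 × 10.689) = 0.3586; Cpk = min(Cpu, Cpl) = 0.3586

0.36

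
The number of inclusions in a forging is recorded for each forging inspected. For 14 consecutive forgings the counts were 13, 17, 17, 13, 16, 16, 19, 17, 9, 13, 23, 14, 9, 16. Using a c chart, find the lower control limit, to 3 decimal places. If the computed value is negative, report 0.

c̄ = (13 + 17 + 17 + 13 + 16 + 16 + 19 + 17 + 9 + 13 + 23 + 14 + 9 + 16) / 14 = 212 / 14 = 15.1429
LCL = c̄ − 3√c̄ = 15.1429 − 3 × 3.8914 = 3.4687

3.469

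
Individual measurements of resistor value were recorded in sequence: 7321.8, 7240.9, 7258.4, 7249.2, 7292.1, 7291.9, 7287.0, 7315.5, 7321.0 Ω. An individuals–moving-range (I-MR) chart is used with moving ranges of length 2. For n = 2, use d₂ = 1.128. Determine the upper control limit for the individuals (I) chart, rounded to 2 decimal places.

X̄ = (7321.8 + 7240.9 + 7258.4 + 7249.2 + 7292.1 + 7291.9 + 7287.0 + 7315.5 + 7321.0) / 9 = 7286.4222
Moving ranges: 80.9, 17.5, 9.2, 42.9, 0.2, 4.9, 28.5, 5.5; M̄R̄ = 189.6000 / 8 = 23.7000
UCL = X̄ + 3·M̄R̄/d₂ = 7286.4222 + 3 × 23.7000 / 1.128 = 7349.4541

7349.45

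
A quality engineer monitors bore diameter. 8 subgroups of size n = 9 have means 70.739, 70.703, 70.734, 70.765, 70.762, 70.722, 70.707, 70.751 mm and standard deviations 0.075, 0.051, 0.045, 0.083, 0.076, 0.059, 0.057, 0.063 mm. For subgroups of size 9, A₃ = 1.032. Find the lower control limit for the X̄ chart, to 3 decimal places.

70.670

X̄̄ = (70.739 + 70.703 + 70.734 + 70.765 + 70.762 + 70.722 + 70.707 + 70.751) / 8 = 70.7354
s̄ = (0.075 + 0.051 + 0.045 + 0.083 + 0.076 + 0.059 + 0.057 + 0.063) / 8 = 0.0636
LCL = X̄̄ − A₃·s̄ = 70.7354 − 1.032 × 0.0636 = 70.6697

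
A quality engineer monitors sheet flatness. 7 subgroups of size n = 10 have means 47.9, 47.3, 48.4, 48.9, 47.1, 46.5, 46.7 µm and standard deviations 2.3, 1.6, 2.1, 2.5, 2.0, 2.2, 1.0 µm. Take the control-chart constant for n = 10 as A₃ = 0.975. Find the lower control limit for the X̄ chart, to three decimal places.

45.635

X̄̄ = (47.9 + 47.3 + 48.4 + 48.9 + 47.1 + 46.5 + 46.7) / 7 = 47.5429
s̄ = (2.3 + 1.6 + 2.1 + 2.5 + 2.0 + 2.2 + 1.0) / 7 = 1.9571
LCL = X̄̄ − A₃·s̄ = 47.5429 − 0.975 × 1.9571 = 45.6346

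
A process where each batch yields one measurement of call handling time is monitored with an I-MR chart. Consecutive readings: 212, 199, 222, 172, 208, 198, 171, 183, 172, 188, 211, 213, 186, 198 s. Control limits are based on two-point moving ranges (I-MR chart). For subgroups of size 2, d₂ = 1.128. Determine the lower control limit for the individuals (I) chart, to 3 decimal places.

141.614

X̄ = (212 + 199 + 222 + 172 + 208 + 198 + 171 + 183 + 172 + 188 + 211 + 213 + 186 + 198) / 14 = 195.2143
Moving ranges: 13, 23, 50, 36, 10, 27, 12, 11, 16, 23, 2, 27, 12; M̄R̄ = 262.0000 / 13 = 20.1538
LCL = X̄ − 3·M̄R̄/d₂ = 195.2143 − 3 × 20.1538 / 1.128 = 141.6136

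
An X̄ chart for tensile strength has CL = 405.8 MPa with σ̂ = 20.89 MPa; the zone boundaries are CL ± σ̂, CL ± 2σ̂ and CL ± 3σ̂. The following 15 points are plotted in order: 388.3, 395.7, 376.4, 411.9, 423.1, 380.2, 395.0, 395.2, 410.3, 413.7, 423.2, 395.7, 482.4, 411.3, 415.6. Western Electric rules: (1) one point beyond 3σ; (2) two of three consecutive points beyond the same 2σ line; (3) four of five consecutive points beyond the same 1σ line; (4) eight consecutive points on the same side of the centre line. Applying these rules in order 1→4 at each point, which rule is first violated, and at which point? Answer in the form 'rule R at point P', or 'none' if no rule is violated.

rule 1 at point 13

Zone of each point (C = within 1σ̂, B = 1σ̂–2σ̂, A = 2σ̂–3σ̂, * = beyond 3σ̂; sign = side of CL): 1:-C, 2:-C, 3:-B, 4:+C, 5:+C, 6:-B, 7:-C, 8:-C, 9:+C, 10:+C, 11:+C, 12:-C, 13:+*, 14:+C, 15:+C
Rule 1 (one point beyond the 3σ limits) is satisfied at point 13.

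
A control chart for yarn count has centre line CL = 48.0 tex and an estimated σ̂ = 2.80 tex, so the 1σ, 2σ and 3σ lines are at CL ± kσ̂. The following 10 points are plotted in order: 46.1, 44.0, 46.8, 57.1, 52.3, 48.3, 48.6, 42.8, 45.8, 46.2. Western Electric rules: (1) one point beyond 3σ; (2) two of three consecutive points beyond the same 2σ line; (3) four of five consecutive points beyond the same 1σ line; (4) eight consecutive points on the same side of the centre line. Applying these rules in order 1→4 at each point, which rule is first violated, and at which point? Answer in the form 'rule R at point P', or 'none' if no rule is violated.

rule 1 at point 4

Zone of each point (C = within 1σ̂, B = 1σ̂–2σ̂, A = 2σ̂–3σ̂, * = beyond 3σ̂; sign = side of CL): 1:-C, 2:-B, 3:-C, 4:+*, 5:+B, 6:+C, 7:+C, 8:-B, 9:-C, 10:-C
Rule 1 (one point beyond the 3σ limits) is satisfied at point 4.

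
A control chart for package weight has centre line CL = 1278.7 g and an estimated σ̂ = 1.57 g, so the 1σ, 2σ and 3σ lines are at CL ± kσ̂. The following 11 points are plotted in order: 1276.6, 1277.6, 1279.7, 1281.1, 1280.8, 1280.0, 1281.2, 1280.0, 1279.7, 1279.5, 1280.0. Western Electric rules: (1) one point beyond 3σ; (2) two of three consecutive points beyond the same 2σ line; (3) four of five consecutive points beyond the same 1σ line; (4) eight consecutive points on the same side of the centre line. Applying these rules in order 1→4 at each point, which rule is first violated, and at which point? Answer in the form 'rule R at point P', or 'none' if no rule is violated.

rule 4 at point 10

Zone of each point (C = within 1σ̂, B = 1σ̂–2σ̂, A = 2σ̂–3σ̂, * = beyond 3σ̂; sign = side of CL): 1:-B, 2:-C, 3:+C, 4:+B, 5:+B, 6:+C, 7:+B, 8:+C, 9:+C, 10:+C, 11:+C
Rule 4 (eight consecutive points on the same side of the centre line) is satisfied at point 10.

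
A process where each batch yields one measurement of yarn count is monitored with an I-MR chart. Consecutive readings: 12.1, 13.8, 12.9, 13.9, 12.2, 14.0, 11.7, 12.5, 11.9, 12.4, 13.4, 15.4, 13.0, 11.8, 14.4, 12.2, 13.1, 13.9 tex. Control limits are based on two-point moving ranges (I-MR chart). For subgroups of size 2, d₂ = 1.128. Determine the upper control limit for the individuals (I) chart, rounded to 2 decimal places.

16.85

X̄ = (12.1 + 13.8 + 12.9 + 13.9 + 12.2 + 14.0 + 11.7 + 12.5 + 11.9 + 12.4 + 13.4 + 15.4 + 13.0 + 11.8 + 14.4 + 12.2 + 13.1 + 13.9) / 18 = 13.0333
Moving ranges: 1.7, 0.9, 1.0, 1.7, 1.8, 2.3, 0.8, 0.6, 0.5, 1.0, 2.0, 2.4, 1.2, 2.6, 2.2, 0.9, 0.8; M̄R̄ = 24.4000 / 17 = 1.4353
UCL = X̄ + 3·M̄R̄/d₂ = 13.0333 + 3 × 1.4353 / 1.128 = 16.8506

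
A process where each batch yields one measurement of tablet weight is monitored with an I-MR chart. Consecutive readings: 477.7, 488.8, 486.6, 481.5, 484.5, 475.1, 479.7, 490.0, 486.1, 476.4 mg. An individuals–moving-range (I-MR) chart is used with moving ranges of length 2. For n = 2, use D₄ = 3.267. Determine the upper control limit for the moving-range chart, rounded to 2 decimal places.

21.53

Moving ranges: 11.1, 2.2, 5.1, 3.0, 9.4, 4.6, 10.3, 3.9, 9.7; M̄R̄ = 59.3000 / 9 = 6.5889
UCL_MR = D₄·M̄R̄ = 3.267 × 6.5889 = 21.5259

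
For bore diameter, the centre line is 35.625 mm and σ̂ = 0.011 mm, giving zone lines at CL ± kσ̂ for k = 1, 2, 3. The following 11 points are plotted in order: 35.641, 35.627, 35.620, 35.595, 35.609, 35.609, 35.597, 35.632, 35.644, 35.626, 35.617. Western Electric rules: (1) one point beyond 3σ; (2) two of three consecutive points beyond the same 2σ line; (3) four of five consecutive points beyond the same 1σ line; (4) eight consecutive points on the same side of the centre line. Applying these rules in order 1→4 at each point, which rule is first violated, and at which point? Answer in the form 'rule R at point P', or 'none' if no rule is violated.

rule 3 at point 7

Zone of each point (C = within 1σ̂, B = 1σ̂–2σ̂, A = 2σ̂–3σ̂, * = beyond 3σ̂; sign = side of CL): 1:+B, 2:+C, 3:-C, 4:-A, 5:-B, 6:-B, 7:-A, 8:+C, 9:+B, 10:+C, 11:-C
Rule 3 (four of five consecutive points beyond the same 1σ limit) is satisfied at point 7.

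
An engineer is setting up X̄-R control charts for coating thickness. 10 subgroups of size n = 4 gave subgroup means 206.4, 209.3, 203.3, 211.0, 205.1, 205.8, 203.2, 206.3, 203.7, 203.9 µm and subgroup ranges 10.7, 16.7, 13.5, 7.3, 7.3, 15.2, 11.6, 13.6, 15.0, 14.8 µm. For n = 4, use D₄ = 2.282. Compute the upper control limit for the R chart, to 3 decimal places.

R̄ = (10.7 + 16.7 + 13.5 + 7.3 + 7.3 + 15.2 + 11.6 + 13.6 + 15.0 + 14.8) / 10 = 125.7000 / 10 = 12.5700
UCL_R = D₄·R̄ = 2.282 × 12.5700 = 28.6847

28.685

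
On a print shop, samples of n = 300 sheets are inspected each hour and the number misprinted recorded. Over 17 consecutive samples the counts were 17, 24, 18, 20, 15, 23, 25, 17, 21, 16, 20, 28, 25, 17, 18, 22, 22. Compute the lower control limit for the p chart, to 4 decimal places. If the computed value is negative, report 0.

p̄ = Σdᵢ / (k·n) = 348 / (17 × 300) = 0.06824
LCL = p̄ − 3·√(p̄(1−p̄)/n) = 0.06824 − 3 × 0.01456 = 0.02456

0.0246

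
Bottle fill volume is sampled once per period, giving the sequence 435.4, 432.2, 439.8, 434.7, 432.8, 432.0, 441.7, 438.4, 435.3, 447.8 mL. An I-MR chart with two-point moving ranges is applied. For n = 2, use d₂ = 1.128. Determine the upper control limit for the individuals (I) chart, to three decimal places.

450.958

X̄ = (435.4 + 432.2 + 439.8 + 434.7 + 432.8 + 432.0 + 441.7 + 438.4 + 435.3 + 447.8) / 10 = 437.0100
Moving ranges: 3.2, 7.6, 5.1, 1.9, 0.8, 9.7, 3.3, 3.1, 12.5; M̄R̄ = 47.2000 / 9 = 5.2444
UCL = X̄ + 3·M̄R̄/d₂ = 437.0100 + 3 × 5.2444 / 1.128 = 450.9580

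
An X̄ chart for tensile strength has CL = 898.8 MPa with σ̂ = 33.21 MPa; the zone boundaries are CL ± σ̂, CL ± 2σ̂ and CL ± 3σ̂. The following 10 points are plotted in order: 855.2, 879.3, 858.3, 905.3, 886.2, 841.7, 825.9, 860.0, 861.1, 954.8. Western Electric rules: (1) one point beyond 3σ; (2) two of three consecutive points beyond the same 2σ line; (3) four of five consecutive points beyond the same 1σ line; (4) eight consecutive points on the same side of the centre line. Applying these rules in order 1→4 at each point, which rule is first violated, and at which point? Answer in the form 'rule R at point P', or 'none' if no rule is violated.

Zone of each point (C = within 1σ̂, B = 1σ̂–2σ̂, A = 2σ̂–3σ̂, * = beyond 3σ̂; sign = side of CL): 1:-B, 2:-C, 3:-B, 4:+C, 5:-C, 6:-B, 7:-A, 8:-B, 9:-B, 10:+B
Rule 3 (four of five consecutive points beyond the same 1σ limit) is satisfied at point 9.

rule 3 at point 9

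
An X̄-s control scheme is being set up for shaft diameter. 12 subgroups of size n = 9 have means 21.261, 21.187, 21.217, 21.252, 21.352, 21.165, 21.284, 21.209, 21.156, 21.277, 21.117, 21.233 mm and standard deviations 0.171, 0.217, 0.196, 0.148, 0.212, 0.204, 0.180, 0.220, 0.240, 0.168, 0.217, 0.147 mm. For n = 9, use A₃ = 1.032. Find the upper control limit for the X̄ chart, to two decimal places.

21.43

X̄̄ = (21.261 + 21.187 + 21.217 + 21.252 + 21.352 + 21.165 + 21.284 + 21.209 + 21.156 + 21.277 + 21.117 + 21.233) / 12 = 21.2258
s̄ = (0.171 + 0.217 + 0.196 + 0.148 + 0.212 + 0.204 + 0.180 + 0.220 + 0.240 + 0.168 + 0.217 + 0.147) / 12 = 0.1933
UCL = X̄̄ + A₃·s̄ = 21.2258 + 1.032 × 0.1933 = 21.4254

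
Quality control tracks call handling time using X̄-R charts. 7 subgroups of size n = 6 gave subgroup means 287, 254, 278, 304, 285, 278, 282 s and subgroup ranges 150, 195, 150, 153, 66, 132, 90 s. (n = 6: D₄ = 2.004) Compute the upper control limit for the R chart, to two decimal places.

267.96

R̄ = (150 + 195 + 150 + 153 + 66 + 132 + 90) / 7 = 936.0000 / 7 = 133.7143
UCL_R = D₄·R̄ = 2.004 × 133.7143 = 267.9634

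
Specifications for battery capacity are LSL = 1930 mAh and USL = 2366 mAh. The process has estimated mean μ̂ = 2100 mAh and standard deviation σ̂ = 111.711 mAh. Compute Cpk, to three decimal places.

Cpu = (USL − μ̂) / (3σ̂) = (2366 − 2100) / (3 × 111.711) = 0.7937; Cpl = (μ̂ − LSL) / (3σ̂) = (2100 − 1930) / (3 × 111.711) = 0.5073; Cpk = min(Cpu, Cpl) = 0.5073

0.507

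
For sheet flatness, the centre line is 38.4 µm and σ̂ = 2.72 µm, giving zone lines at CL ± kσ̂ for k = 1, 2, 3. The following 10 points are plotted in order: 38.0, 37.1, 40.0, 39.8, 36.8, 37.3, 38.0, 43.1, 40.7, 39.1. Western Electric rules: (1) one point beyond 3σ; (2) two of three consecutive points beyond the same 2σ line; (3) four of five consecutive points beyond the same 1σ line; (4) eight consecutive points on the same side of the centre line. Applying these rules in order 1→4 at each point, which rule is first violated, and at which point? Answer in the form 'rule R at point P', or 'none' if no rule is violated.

none

Zone of each point (C = within 1σ̂, B = 1σ̂–2σ̂, A = 2σ̂–3σ̂, * = beyond 3σ̂; sign = side of CL): 1:-C, 2:-C, 3:+C, 4:+C, 5:-C, 6:-C, 7:-C, 8:+B, 9:+C, 10:+C
No rule fires across all 10 points.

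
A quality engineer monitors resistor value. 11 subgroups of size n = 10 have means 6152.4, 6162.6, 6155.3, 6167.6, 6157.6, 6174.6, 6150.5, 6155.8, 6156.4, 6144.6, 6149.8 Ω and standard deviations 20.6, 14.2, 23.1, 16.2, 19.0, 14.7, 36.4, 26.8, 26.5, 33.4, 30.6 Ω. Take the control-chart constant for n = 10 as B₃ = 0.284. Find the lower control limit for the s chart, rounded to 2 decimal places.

6.75

s̄ = (20.6 + 14.2 + 23.1 + 16.2 + 19.0 + 14.7 + 36.4 + 26.8 + 26.5 + 33.4 + 30.6) / 11 = 23.7727
LCL_s = B₃·s̄ = 0.284 × 23.7727 = 6.7515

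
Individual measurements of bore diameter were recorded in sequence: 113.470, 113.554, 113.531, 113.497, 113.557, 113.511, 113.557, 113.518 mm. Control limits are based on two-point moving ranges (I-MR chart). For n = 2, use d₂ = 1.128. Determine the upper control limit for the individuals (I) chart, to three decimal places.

113.651

X̄ = (113.470 + 113.554 + 113.531 + 113.497 + 113.557 + 113.511 + 113.557 + 113.518) / 8 = 113.5244
Moving ranges: 0.084, 0.023, 0.034, 0.060, 0.046, 0.046, 0.039; M̄R̄ = 0.3320 / 7 = 0.0474
UCL = X̄ + 3·M̄R̄/d₂ = 113.5244 + 3 × 0.0474 / 1.128 = 113.6505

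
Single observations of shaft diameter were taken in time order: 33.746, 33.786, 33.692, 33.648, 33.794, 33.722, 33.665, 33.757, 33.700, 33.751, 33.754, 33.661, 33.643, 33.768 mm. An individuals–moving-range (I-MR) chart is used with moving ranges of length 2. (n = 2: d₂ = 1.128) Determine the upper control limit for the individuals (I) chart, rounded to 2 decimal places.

33.90

X̄ = (33.746 + 33.786 + 33.692 + 33.648 + 33.794 + 33.722 + 33.665 + 33.757 + 33.700 + 33.751 + 33.754 + 33.661 + 33.643 + 33.768) / 14 = 33.7205
Moving ranges: 0.040, 0.094, 0.044, 0.146, 0.072, 0.057, 0.092, 0.057, 0.051, 0.003, 0.093, 0.018, 0.125; M̄R̄ = 0.8920 / 13 = 0.0686
UCL = X̄ + 3·M̄R̄/d₂ = 33.7205 + 3 × 0.0686 / 1.128 = 33.9030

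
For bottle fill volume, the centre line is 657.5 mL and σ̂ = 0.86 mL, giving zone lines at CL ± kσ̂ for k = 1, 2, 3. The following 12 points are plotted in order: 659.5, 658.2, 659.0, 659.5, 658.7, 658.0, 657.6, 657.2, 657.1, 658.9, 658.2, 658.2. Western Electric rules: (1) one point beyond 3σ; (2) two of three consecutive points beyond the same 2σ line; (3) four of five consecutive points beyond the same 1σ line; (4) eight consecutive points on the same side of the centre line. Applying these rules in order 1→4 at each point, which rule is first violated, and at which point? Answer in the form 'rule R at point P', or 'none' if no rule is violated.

rule 3 at point 5

Zone of each point (C = within 1σ̂, B = 1σ̂–2σ̂, A = 2σ̂–3σ̂, * = beyond 3σ̂; sign = side of CL): 1:+A, 2:+C, 3:+B, 4:+A, 5:+B, 6:+C, 7:+C, 8:-C, 9:-C, 10:+B, 11:+C, 12:+C
Rule 3 (four of five consecutive points beyond the same 1σ limit) is satisfied at point 5.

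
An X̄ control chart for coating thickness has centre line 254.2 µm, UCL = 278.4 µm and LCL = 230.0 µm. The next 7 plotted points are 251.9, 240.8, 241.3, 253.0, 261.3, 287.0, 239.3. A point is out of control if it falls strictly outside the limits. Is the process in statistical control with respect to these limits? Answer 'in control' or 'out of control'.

out of control

Compare each point to [230.0, 278.4]: sample 6 = 287.0 > UCL.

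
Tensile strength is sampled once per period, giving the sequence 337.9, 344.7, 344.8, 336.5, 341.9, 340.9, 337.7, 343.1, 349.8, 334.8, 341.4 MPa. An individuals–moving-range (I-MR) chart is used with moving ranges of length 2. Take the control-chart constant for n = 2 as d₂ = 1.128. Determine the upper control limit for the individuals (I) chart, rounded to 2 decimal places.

X̄ = (337.9 + 344.7 + 344.8 + 336.5 + 341.9 + 340.9 + 337.7 + 343.1 + 349.8 + 334.8 + 341.4) / 11 = 341.2273
Moving ranges: 6.8, 0.1, 8.3, 5.4, 1.0, 3.2, 5.4, 6.7, 15.0, 6.6; M̄R̄ = 58.5000 / 10 = 5.8500
UCL = X̄ + 3·M̄R̄/d₂ = 341.2273 + 3 × 5.8500 / 1.128 = 356.7858

356.79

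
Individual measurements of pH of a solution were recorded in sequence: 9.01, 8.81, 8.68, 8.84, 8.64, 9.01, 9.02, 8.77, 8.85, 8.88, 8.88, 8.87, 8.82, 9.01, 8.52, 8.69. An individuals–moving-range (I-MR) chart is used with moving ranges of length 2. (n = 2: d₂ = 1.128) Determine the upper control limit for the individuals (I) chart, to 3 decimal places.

X̄ = (9.01 + 8.81 + 8.68 + 8.84 + 8.64 + 9.01 + 9.02 + 8.77 + 8.85 + 8.88 + 8.88 + 8.87 + 8.82 + 9.01 + 8.52 + 8.69) / 16 = 8.8313
Moving ranges: 0.20, 0.13, 0.16, 0.20, 0.37, 0.01, 0.25, 0.08, 0.03, 0.00, 0.01, 0.05, 0.19, 0.49, 0.17; M̄R̄ = 2.3400 / 15 = 0.1560
UCL = X̄ + 3·M̄R̄/d₂ = 8.8313 + 3 × 0.1560 / 1.128 = 9.2461

9.246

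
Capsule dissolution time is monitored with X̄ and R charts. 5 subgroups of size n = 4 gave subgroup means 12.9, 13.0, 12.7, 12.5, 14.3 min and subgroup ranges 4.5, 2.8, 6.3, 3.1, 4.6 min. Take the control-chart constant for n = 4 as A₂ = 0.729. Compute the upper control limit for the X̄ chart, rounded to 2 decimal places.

16.19

X̄̄ = (12.9 + 13.0 + 12.7 + 12.5 + 14.3) / 5 = 65.4000 / 5 = 13.0800
R̄ = (4.5 + 2.8 + 6.3 + 3.1 + 4.6) / 5 = 21.3000 / 5 = 4.2600
UCL = X̄̄ + A₂·R̄ = 13.0800 + 0.729 × 4.2600 = 16.1855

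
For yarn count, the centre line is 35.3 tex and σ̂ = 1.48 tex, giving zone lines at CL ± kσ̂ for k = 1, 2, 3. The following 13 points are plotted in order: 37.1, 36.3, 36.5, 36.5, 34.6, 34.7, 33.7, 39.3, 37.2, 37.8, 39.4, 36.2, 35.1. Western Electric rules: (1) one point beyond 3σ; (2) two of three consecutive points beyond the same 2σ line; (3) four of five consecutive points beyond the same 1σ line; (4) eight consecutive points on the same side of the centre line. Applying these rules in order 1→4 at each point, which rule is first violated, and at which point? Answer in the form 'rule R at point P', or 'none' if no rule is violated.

rule 3 at point 11

Zone of each point (C = within 1σ̂, B = 1σ̂–2σ̂, A = 2σ̂–3σ̂, * = beyond 3σ̂; sign = side of CL): 1:+B, 2:+C, 3:+C, 4:+C, 5:-C, 6:-C, 7:-B, 8:+A, 9:+B, 10:+B, 11:+A, 12:+C, 13:-C
Rule 3 (four of five consecutive points beyond the same 1σ limit) is satisfied at point 11.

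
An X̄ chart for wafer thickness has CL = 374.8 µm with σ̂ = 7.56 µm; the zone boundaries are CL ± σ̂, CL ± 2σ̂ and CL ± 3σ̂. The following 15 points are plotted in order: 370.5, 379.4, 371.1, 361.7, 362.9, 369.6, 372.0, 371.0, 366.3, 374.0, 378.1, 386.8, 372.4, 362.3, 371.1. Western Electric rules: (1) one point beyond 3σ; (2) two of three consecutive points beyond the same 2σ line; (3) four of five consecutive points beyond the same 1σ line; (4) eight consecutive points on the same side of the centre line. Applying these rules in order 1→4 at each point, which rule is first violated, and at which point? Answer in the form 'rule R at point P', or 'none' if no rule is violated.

rule 4 at point 10

Zone of each point (C = within 1σ̂, B = 1σ̂–2σ̂, A = 2σ̂–3σ̂, * = beyond 3σ̂; sign = side of CL): 1:-C, 2:+C, 3:-C, 4:-B, 5:-B, 6:-C, 7:-C, 8:-C, 9:-B, 10:-C, 11:+C, 12:+B, 13:-C, 14:-B, 15:-C
Rule 4 (eight consecutive points on the same side of the centre line) is satisfied at point 10.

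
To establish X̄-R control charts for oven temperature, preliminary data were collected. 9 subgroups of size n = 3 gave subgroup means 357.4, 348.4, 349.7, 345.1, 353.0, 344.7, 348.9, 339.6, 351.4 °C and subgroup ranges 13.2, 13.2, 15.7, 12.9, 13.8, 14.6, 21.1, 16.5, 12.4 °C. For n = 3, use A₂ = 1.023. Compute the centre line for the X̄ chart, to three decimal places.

348.689

X̄̄ = (357.4 + 348.4 + 349.7 + 345.1 + 353.0 + 344.7 + 348.9 + 339.6 + 351.4) / 9 = 3138.2000 / 9 = 348.6889
CL = X̄̄ = 348.6889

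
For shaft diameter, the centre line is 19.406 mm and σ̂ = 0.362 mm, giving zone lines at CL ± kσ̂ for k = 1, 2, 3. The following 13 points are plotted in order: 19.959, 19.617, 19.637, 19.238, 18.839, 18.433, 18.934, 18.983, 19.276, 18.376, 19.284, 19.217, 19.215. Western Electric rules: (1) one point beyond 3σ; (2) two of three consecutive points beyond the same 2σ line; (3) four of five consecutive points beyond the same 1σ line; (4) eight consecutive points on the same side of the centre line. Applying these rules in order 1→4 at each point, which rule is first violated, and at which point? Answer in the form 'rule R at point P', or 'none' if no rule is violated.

Zone of each point (C = within 1σ̂, B = 1σ̂–2σ̂, A = 2σ̂–3σ̂, * = beyond 3σ̂; sign = side of CL): 1:+B, 2:+C, 3:+C, 4:-C, 5:-B, 6:-A, 7:-B, 8:-B, 9:-C, 10:-A, 11:-C, 12:-C, 13:-C
Rule 3 (four of five consecutive points beyond the same 1σ limit) is satisfied at point 8.

rule 3 at point 8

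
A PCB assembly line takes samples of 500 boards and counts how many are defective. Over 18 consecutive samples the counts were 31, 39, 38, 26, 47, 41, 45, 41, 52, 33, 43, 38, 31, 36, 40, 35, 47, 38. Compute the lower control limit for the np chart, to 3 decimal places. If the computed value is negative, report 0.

p̄ = Σdᵢ / (k·n) = 701 / (18 × 500) = 0.07789
LCL = np̄ − 3·√(np̄(1−p̄)) = 38.9444 − 3 × 5.9926 = 20.9667

20.967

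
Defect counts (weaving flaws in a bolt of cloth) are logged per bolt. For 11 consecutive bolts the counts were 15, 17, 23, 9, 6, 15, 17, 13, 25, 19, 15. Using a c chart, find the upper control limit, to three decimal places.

27.750

c̄ = (15 + 17 + 23 + 9 + 6 + 15 + 17 + 13 + 25 + 19 + 15) / 11 = 174 / 11 = 15.8182
UCL = c̄ + 3√c̄ = 15.8182 + 3 × √15.8182 = 15.8182 + 3 × 3.9772 = 27.7498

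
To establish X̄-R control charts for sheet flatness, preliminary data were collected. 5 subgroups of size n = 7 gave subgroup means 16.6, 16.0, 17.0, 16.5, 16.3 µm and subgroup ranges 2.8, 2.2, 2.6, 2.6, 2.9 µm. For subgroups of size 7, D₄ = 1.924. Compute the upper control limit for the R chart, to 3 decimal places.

5.041

R̄ = (2.8 + 2.2 + 2.6 + 2.6 + 2.9) / 5 = 13.1000 / 5 = 2.6200
UCL_R = D₄·R̄ = 1.924 × 2.6200 = 5.0409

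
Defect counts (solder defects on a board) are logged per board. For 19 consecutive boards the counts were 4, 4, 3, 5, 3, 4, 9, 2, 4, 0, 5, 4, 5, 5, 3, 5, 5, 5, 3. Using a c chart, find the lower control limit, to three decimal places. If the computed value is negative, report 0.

0.000

c̄ = (4 + 4 + 3 + 5 + 3 + 4 + 9 + 2 + 4 + 0 + 5 + 4 + 5 + 5 + 3 + 5 + 5 + 5 + 3) / 19 = 78 / 19 = 4.1053
LCL = c̄ − 3√c̄ = 4.1053 − 3 × 2.0261 = -1.9732 → 0 (cannot be negative)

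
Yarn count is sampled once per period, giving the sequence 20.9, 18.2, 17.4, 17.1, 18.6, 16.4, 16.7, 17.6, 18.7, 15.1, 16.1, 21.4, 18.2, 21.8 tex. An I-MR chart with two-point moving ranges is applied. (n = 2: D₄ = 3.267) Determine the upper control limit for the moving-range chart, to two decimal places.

Moving ranges: 2.7, 0.8, 0.3, 1.5, 2.2, 0.3, 0.9, 1.1, 3.6, 1.0, 5.3, 3.2, 3.6; M̄R̄ = 26.5000 / 13 = 2.0385
UCL_MR = D₄·M̄R̄ = 3.267 × 2.0385 = 6.6597

6.66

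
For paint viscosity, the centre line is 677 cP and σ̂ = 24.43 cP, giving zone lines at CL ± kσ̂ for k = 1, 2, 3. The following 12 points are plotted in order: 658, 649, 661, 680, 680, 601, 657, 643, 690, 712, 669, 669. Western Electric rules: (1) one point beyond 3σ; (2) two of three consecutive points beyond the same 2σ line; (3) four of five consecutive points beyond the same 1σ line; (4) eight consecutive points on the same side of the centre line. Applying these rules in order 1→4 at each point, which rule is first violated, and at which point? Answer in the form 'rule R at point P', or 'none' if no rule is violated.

Zone of each point (C = within 1σ̂, B = 1σ̂–2σ̂, A = 2σ̂–3σ̂, * = beyond 3σ̂; sign = side of CL): 1:-C, 2:-B, 3:-C, 4:+C, 5:+C, 6:-*, 7:-C, 8:-B, 9:+C, 10:+B, 11:-C, 12:-C
Rule 1 (one point beyond the 3σ limits) is satisfied at point 6.

rule 1 at point 6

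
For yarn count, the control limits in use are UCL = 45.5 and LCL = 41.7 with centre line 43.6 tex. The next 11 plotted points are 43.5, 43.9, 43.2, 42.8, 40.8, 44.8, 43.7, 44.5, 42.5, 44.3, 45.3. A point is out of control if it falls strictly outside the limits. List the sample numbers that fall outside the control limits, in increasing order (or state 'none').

Compare each point to [41.7, 45.5]: sample 5 = 40.8 < LCL.

5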